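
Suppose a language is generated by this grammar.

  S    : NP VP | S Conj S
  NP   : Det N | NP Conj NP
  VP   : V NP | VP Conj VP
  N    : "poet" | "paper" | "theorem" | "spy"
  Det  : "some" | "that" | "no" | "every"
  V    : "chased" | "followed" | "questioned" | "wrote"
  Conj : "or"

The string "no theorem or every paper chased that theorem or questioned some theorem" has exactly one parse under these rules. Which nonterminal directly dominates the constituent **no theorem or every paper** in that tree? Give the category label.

S
  NP
    NP
      Det: no
      N: theorem
    Conj: or
    NP
      Det: every
      N: paper
  VP
    VP
      V: chased
      NP
        Det: that
        N: theorem
    Conj: or
    VP
      V: questioned
      NP
        Det: some
        N: theorem
The span 'no theorem or every paper' is the NP node built by NP → NP Conj NP.
Its mother is the S built by S → NP VP.

S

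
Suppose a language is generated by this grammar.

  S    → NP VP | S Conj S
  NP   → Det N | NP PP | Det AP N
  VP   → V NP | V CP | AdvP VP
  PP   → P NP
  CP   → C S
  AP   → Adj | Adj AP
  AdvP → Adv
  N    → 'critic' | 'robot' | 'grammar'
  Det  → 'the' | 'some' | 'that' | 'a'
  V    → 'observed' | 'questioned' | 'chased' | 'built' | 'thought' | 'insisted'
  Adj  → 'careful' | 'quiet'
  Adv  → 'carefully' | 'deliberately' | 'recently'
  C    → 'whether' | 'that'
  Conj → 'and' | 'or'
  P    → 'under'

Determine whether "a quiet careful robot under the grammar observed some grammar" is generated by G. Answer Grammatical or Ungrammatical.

Grammatical

[S [NP [NP [Det a] [AP [Adj quiet] [AP [Adj careful]]] [N robot]] [PP [P under] [NP [Det the] [N grammar]]]] [VP [V observed] [NP [Det some] [N grammar]]]]
Each bracket corresponds to one application of a listed rule, so the string is derivable from S.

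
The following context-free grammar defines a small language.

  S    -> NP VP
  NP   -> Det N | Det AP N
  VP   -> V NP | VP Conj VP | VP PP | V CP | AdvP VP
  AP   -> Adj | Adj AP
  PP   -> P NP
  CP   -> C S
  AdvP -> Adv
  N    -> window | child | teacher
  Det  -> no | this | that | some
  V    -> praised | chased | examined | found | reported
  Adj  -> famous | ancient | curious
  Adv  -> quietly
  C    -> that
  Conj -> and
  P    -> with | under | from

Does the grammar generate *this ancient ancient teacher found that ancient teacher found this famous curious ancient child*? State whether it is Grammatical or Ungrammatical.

Ungrammatical

For S → NP VP, the only prefix that parses as NP is 'this ancient ancient teacher', but the remainder 'found that ancient teacher found this famous curious ancient child' is not a VP under these rules.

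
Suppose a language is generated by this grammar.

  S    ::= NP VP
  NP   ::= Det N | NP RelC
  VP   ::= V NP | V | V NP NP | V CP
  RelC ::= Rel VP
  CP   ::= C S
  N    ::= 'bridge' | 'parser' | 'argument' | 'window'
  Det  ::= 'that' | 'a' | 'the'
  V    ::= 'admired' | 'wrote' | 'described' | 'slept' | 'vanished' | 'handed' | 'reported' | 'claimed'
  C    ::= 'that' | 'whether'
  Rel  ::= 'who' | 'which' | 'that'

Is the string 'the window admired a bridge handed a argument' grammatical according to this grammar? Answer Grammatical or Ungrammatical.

For S → NP VP, the only prefix that parses as NP is 'the window', but the remainder 'admired a bridge handed a argument' is not a VP under these rules.

Ungrammatical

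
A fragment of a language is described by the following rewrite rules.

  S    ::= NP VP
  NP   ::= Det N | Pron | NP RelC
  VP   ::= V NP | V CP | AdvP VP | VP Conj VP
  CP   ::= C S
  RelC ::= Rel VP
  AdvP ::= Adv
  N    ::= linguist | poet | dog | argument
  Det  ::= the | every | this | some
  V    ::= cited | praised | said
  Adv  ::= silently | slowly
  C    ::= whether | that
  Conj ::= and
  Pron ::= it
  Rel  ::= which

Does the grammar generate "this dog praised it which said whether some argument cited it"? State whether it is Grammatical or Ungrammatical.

S
  NP
    Det: this
    N: dog
  VP
    V: praised
    NP
      NP
        Pron: it
      RelC
        Rel: which
        VP
          V: said
          CP
            C: whether
            S
              NP
                Det: some
                N: argument
              VP
                V: cited
                NP
                  Pron: it
Every word is introduced by a lexical rule and the phrasal rules combine the resulting categories into a single S.

Grammatical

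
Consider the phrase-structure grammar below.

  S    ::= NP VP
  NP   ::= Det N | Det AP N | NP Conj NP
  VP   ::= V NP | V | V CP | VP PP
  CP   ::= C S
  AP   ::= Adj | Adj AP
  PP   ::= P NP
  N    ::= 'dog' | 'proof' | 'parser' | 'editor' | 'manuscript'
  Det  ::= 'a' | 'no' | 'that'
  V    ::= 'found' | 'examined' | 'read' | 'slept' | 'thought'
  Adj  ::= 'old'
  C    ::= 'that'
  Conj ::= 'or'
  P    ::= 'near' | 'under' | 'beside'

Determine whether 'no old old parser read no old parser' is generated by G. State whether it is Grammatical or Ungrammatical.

[S [NP [Det no] [AP [Adj old] [AP [Adj old]]] [N parser]] [VP [V read] [NP [Det no] [AP [Adj old]] [N parser]]]]
Each bracket corresponds to one application of a listed rule, so the string is derivable from S.

Grammatical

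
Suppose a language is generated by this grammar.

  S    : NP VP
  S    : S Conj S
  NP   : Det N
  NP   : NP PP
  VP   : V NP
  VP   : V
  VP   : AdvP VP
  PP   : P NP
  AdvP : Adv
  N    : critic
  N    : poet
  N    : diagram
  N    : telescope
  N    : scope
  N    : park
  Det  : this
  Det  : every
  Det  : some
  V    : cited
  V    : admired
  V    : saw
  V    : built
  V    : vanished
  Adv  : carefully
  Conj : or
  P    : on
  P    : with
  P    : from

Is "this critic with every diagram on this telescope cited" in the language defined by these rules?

Grammatical

S
  NP
    NP
      Det: this
      N: critic
    PP
      P: with
      NP
        NP
          Det: every
          N: diagram
        PP
          P: on
          NP
            Det: this
            N: telescope
  VP
    V: cited
Every word is introduced by a lexical rule and the phrasal rules combine the resulting categories into a single S.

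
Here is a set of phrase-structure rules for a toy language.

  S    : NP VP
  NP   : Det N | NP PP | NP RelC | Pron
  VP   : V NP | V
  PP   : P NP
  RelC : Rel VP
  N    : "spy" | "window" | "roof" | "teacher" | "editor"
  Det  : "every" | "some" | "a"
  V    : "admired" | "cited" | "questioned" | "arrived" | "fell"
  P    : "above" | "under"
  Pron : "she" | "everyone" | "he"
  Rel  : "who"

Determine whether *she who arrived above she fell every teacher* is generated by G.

Grammatical

S
  NP
    NP
      NP
        Pron: she
      RelC
        Rel: who
        VP
          V: arrived
    PP
      P: above
      NP
        Pron: she
  VP
    V: fell
    NP
      Det: every
      N: teacher
Every word is introduced by a lexical rule and the phrasal rules combine the resulting categories into a single S.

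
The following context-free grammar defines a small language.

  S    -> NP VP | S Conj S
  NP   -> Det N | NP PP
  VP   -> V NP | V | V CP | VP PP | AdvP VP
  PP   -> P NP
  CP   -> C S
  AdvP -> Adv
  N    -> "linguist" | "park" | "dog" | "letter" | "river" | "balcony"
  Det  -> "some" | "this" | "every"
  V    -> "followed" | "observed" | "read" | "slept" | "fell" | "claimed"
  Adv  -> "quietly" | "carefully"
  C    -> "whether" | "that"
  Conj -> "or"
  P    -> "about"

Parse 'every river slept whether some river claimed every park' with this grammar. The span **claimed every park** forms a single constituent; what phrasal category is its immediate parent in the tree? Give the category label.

[S [NP [Det every] [N river]] [VP [V slept] [CP [C whether] [S [NP [Det some] [N river]] [VP [V claimed] [NP [Det every] [N park]]]]]]]
The span 'claimed every park' is the VP node built by VP → V NP.
Its mother is the S built by S → NP VP.

S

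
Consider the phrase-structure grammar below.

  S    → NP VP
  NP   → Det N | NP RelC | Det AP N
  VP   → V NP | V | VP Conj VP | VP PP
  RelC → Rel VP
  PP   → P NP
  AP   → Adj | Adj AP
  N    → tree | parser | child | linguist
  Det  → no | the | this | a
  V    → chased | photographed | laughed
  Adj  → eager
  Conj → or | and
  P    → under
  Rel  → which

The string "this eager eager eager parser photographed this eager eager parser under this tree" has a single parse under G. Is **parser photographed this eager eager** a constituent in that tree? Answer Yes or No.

No

[S [NP [Det this] [AP [Adj eager] [AP [Adj eager] [AP [Adj eager]]]] [N parser]] [VP [VP [V photographed] [NP [Det this] [AP [Adj eager] [AP [Adj eager]]] [N parser]]] [PP [P under] [NP [Det this] [N tree]]]]]
The smallest constituent containing 'parser photographed this eager eager' is the S spanning 'this eager eager eager parser photographed this eager eager parser under this tree'; no single node in the tree dominates exactly the given words.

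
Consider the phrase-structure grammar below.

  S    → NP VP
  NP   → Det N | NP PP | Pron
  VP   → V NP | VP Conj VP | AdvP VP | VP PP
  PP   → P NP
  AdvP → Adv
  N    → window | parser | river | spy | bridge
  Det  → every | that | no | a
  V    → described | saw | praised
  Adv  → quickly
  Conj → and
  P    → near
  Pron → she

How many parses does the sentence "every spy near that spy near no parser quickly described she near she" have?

Two of the 6 distinct bracketings:
[S [NP [NP [Det every] [N spy]] [PP [P near] [NP [NP [Det that] [N spy]] [PP [P near] [NP [Det no] [N parser]]]]]] [VP [AdvP [Adv quickly]] [VP [V described] [NP [NP [Pron she]] [PP [P near] [NP [Pron she]]]]]]]
[S [NP [NP [Det every] [N spy]] [PP [P near] [NP [NP [Det that] [N spy]] [PP [P near] [NP [Det no] [N parser]]]]]] [VP [AdvP [Adv quickly]] [VP [VP [V described] [NP [Pron she]]] [PP [P near] [NP [Pron she]]]]]]
The difference turns on whether VP → VP PP is used at the relevant span, versus an alternative expansion of VP.

6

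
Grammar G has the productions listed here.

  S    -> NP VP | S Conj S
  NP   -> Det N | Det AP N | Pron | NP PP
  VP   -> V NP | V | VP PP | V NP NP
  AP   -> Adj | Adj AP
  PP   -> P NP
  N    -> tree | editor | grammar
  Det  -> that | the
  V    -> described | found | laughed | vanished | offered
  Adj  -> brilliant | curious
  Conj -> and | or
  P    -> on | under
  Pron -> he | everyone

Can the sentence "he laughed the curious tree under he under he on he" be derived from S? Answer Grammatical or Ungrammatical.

S
  NP
    Pron: he
  VP
    V: laughed
    NP
      NP
        Det: the
        AP
          Adj: curious
        N: tree
      PP
        P: under
        NP
          NP
            Pron: he
          PP
            P: under
            NP
              NP
                Pron: he
              PP
                P: on
                NP
                  Pron: he
The bracketing above is licensed at every node by one of the given productions, with S at the root.

Grammatical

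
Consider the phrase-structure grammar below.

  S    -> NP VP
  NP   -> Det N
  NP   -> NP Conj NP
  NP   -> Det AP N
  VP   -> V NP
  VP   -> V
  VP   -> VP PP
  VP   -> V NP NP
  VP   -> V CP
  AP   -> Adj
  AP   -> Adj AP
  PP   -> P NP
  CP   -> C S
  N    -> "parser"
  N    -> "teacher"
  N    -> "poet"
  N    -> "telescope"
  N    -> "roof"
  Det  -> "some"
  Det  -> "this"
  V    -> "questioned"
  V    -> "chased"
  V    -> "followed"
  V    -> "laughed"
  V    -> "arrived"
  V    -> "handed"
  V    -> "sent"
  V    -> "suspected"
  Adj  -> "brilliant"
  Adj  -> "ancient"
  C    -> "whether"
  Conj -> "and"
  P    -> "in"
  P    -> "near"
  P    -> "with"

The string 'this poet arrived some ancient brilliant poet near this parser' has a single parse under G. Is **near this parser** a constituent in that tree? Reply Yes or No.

Yes

[S [NP [Det this] [N poet]] [VP [VP [V arrived] [NP [Det some] [AP [Adj ancient] [AP [Adj brilliant]]] [N poet]]] [PP [P near] [NP [Det this] [N parser]]]]]
The words 'near this parser' are exhaustively dominated by a single PP node (built by PP → P NP), so they form a constituent.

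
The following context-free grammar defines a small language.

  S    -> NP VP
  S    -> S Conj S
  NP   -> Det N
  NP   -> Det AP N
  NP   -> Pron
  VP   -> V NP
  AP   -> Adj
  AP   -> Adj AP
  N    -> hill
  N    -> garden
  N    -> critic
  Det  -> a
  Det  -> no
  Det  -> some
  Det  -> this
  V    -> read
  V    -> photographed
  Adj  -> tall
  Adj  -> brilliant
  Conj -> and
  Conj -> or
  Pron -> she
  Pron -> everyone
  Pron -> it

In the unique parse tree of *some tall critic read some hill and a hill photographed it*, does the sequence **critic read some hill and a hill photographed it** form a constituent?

[S [S [NP [Det some] [AP [Adj tall]] [N critic]] [VP [V read] [NP [Det some] [N hill]]]] [Conj and] [S [NP [Det a] [N hill]] [VP [V photographed] [NP [Pron it]]]]]
The smallest constituent containing 'critic read some hill and a hill photographed it' is the S spanning 'some tall critic read some hill and a hill photographed it'; no single node in the tree dominates exactly the given words.

No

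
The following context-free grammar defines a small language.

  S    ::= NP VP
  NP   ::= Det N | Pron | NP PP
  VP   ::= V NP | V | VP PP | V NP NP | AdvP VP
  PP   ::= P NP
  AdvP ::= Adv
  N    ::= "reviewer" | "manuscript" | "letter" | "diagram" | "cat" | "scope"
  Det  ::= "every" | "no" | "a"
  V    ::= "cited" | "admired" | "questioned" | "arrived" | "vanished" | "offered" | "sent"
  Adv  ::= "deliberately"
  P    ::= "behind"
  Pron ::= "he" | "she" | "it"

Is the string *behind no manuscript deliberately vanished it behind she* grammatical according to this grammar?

Ungrammatical

For S → NP VP, no prefix of the string parses as an NP.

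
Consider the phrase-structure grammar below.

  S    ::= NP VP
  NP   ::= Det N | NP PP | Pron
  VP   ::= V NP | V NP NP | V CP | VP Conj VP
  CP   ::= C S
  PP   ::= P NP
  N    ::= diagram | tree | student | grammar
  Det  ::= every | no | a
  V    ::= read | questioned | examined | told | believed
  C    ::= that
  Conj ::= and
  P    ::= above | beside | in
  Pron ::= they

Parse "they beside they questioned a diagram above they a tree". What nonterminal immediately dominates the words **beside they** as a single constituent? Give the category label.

S
  NP
    NP
      Pron: they
    PP
      P: beside
      NP
        Pron: they
  VP
    V: questioned
    NP
      NP
        Det: a
        N: diagram
      PP
        P: above
        NP
          Pron: they
    NP
      Det: a
      N: tree
The span 'beside they' is the PP node built by PP → P NP.

PP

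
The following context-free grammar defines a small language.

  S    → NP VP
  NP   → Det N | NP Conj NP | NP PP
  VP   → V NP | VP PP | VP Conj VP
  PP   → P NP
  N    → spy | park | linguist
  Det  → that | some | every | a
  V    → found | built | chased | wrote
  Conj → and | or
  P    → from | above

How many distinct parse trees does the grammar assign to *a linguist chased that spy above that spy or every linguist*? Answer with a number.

Two of the 3 distinct bracketings:
[S [NP [Det a] [N linguist]] [VP [V chased] [NP [NP [NP [Det that] [N spy]] [PP [P above] [NP [Det that] [N spy]]]] [Conj or] [NP [Det every] [N linguist]]]]]
[S [NP [Det a] [N linguist]] [VP [V chased] [NP [NP [Det that] [N spy]] [PP [P above] [NP [NP [Det that] [N spy]] [Conj or] [NP [Det every] [N linguist]]]]]]]
The trees differ in how a recursive rule is bracketed over the same span.

3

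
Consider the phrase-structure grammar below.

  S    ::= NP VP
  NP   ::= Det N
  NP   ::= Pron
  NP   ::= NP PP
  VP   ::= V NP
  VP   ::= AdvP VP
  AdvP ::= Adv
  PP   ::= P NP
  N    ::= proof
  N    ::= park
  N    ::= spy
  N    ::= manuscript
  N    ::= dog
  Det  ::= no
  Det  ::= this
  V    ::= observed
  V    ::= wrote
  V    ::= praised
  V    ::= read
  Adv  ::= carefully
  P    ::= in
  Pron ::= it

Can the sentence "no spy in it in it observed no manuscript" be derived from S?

Grammatical

[S [NP [NP [Det no] [N spy]] [PP [P in] [NP [NP [Pron it]] [PP [P in] [NP [Pron it]]]]]] [VP [V observed] [NP [Det no] [N manuscript]]]]
Every word is introduced by a lexical rule and the phrasal rules combine the resulting categories into a single S.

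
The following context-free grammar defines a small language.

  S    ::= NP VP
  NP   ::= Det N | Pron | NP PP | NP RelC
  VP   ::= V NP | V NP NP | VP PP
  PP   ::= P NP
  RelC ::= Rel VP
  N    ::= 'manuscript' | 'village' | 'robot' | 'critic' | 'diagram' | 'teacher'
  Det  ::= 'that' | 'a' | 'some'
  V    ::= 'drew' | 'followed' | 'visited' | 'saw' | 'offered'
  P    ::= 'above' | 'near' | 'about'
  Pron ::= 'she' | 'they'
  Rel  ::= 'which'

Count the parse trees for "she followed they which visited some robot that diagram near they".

6

Two of the 6 distinct bracketings:
[S [NP [Pron she]] [VP [V followed] [NP [NP [NP [Pron they]] [RelC [Rel which] [VP [V visited] [NP [Det some] [N robot]] [NP [Det that] [N diagram]]]]] [PP [P near] [NP [Pron they]]]]]]
[S [NP [Pron she]] [VP [V followed] [NP [NP [Pron they]] [RelC [Rel which] [VP [V visited] [NP [Det some] [N robot]] [NP [NP [Det that] [N diagram]] [PP [P near] [NP [Pron they]]]]]]]]]
The trees differ in how a recursive rule is bracketed over the same span.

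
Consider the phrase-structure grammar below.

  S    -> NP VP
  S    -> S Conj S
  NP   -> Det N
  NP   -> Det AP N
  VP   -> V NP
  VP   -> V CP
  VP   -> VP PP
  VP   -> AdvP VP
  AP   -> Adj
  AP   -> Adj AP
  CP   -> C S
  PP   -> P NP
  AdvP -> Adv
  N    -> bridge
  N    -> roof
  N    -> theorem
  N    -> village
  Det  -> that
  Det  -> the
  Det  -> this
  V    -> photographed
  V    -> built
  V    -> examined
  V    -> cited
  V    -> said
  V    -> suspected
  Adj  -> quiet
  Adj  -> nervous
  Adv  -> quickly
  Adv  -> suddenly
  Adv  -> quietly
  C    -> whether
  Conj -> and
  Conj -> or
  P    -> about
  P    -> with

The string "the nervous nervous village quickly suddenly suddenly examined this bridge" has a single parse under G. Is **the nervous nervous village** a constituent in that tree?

Yes

[S [NP [Det the] [AP [Adj nervous] [AP [Adj nervous]]] [N village]] [VP [AdvP [Adv quickly]] [VP [AdvP [Adv suddenly]] [VP [AdvP [Adv suddenly]] [VP [V examined] [NP [Det this] [N bridge]]]]]]]
The words 'the nervous nervous village' are exhaustively dominated by a single NP node (built by NP → Det AP N), so they form a constituent.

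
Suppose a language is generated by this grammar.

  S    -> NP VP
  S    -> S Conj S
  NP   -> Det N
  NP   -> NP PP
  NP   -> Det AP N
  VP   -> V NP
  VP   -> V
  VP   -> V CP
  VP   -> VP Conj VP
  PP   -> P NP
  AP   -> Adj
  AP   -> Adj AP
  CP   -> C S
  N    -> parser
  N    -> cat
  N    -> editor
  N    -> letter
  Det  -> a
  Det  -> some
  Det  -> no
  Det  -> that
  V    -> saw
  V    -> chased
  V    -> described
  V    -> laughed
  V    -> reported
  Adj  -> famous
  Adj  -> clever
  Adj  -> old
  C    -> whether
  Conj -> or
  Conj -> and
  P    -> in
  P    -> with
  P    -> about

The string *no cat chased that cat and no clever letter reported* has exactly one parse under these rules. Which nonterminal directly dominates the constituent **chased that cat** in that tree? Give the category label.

S

[S [S [NP [Det no] [N cat]] [VP [V chased] [NP [Det that] [N cat]]]] [Conj and] [S [NP [Det no] [AP [Adj clever]] [N letter]] [VP [V reported]]]]
The span 'chased that cat' is the VP node built by VP → V NP.
Its mother is the S built by S → NP VP.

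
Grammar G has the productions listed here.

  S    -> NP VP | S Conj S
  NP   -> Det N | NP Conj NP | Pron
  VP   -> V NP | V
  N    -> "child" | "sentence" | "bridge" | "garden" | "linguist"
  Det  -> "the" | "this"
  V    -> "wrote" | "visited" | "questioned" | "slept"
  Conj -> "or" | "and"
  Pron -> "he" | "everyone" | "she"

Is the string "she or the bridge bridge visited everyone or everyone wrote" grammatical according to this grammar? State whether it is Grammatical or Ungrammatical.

An N word can never sit immediately before an N word in any string this grammar generates, so the substring 'bridge bridge' rules out a derivation.

Ungrammatical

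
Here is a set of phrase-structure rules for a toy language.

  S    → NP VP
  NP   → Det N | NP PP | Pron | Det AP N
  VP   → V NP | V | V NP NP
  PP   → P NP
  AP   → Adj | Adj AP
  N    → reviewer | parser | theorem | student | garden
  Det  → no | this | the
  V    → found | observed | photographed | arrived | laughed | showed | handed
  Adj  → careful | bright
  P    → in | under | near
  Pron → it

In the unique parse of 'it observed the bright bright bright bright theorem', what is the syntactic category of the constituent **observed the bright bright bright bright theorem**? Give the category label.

VP

S
  NP
    Pron: it
  VP
    V: observed
    NP
      Det: the
      AP
        Adj: bright
        AP
          Adj: bright
          AP
            Adj: bright
            AP
              Adj: bright
      N: theorem
The span 'observed the bright bright bright bright theorem' is the VP node built by VP → V NP.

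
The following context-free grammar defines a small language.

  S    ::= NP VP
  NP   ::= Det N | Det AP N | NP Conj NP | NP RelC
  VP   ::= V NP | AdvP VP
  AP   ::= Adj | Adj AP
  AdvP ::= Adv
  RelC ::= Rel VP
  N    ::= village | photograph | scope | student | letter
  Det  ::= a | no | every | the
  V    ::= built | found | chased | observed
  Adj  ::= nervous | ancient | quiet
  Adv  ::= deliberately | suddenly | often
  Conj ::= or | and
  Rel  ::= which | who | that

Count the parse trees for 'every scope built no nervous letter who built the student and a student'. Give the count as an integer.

2

The two bracketings:
[S [NP [Det every] [N scope]] [VP [V built] [NP [NP [NP [Det no] [AP [Adj nervous]] [N letter]] [RelC [Rel who] [VP [V built] [NP [Det the] [N student]]]]] [Conj and] [NP [Det a] [N student]]]]]
[S [NP [Det every] [N scope]] [VP [V built] [NP [NP [Det no] [AP [Adj nervous]] [N letter]] [RelC [Rel who] [VP [V built] [NP [NP [Det the] [N student]] [Conj and] [NP [Det a] [N student]]]]]]]]
The trees differ in how a recursive rule is bracketed over the same span.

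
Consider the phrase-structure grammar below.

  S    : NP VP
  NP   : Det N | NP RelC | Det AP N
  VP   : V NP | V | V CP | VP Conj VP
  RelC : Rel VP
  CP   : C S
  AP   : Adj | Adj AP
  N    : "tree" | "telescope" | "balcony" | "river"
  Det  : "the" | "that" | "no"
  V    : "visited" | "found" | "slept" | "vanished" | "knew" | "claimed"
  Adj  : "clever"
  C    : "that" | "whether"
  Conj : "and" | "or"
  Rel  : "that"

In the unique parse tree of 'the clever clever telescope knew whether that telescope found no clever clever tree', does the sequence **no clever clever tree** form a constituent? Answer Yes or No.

Yes

[S [NP [Det the] [AP [Adj clever] [AP [Adj clever]]] [N telescope]] [VP [V knew] [CP [C whether] [S [NP [Det that] [N telescope]] [VP [V found] [NP [Det no] [AP [Adj clever] [AP [Adj clever]]] [N tree]]]]]]]
The words 'no clever clever tree' are exhaustively dominated by a single NP node (built by NP → Det AP N), so they form a constituent.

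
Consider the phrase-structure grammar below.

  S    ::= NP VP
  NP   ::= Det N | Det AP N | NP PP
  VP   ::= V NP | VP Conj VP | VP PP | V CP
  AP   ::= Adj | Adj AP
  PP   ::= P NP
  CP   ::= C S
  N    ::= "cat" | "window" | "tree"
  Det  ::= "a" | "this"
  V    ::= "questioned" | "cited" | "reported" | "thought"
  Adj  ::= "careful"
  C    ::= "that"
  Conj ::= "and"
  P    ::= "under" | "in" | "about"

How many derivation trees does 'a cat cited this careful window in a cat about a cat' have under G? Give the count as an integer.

Two of the 5 distinct bracketings:
[S [NP [Det a] [N cat]] [VP [V cited] [NP [NP [Det this] [AP [Adj careful]] [N window]] [PP [P in] [NP [NP [Det a] [N cat]] [PP [P about] [NP [Det a] [N cat]]]]]]]]
[S [NP [Det a] [N cat]] [VP [V cited] [NP [NP [NP [Det this] [AP [Adj careful]] [N window]] [PP [P in] [NP [Det a] [N cat]]]] [PP [P about] [NP [Det a] [N cat]]]]]]
The trees differ in how a recursive rule is bracketed over the same span.

5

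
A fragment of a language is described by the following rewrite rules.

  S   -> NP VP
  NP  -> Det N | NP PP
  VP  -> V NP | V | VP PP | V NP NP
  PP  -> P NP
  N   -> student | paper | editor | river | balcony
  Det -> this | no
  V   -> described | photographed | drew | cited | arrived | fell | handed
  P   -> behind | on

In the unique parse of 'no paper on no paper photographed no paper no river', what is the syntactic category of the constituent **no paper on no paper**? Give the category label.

NP

S
  NP
    NP
      Det: no
      N: paper
    PP
      P: on
      NP
        Det: no
        N: paper
  VP
    V: photographed
    NP
      Det: no
      N: paper
    NP
      Det: no
      N: river
The span 'no paper on no paper' is the NP node built by NP → NP PP.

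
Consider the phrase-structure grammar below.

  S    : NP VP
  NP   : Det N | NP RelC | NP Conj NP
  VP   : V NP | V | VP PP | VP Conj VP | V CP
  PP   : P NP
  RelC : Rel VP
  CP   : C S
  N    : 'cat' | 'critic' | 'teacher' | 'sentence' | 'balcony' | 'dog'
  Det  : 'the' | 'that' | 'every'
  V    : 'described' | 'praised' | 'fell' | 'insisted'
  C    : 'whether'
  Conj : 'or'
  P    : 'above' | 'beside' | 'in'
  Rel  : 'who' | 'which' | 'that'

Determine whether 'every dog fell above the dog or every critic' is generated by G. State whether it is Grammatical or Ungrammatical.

Grammatical

S
  NP
    Det: every
    N: dog
  VP
    VP
      V: fell
    PP
      P: above
      NP
        NP
          Det: the
          N: dog
        Conj: or
        NP
          Det: every
          N: critic
The bracketing above is licensed at every node by one of the given productions, with S at the root.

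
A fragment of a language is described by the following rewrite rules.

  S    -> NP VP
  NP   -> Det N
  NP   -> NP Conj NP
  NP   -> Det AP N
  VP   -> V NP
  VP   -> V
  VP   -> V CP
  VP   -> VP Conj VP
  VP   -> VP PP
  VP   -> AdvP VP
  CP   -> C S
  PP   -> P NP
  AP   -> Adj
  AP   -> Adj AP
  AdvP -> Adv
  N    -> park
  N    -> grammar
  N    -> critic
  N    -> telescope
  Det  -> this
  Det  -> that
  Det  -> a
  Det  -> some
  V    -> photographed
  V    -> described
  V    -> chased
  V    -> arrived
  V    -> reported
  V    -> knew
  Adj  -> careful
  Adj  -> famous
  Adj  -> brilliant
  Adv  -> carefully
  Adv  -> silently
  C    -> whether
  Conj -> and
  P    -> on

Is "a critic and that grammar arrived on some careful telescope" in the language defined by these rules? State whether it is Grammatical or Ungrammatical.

[S [NP [NP [Det a] [N critic]] [Conj and] [NP [Det that] [N grammar]]] [VP [VP [V arrived]] [PP [P on] [NP [Det some] [AP [Adj careful]] [N telescope]]]]]
Each bracket corresponds to one application of a listed rule, so the string is derivable from S.

Grammatical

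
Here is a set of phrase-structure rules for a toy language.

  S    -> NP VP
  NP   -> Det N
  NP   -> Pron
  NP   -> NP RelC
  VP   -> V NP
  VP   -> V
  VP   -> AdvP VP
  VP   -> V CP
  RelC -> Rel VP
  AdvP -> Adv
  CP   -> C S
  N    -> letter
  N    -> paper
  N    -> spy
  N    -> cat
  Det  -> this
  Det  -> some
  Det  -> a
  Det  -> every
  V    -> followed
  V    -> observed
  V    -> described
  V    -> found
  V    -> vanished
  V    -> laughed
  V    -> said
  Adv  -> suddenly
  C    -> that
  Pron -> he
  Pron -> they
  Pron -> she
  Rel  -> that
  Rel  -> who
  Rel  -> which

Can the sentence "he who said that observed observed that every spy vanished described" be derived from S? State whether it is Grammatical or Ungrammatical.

For S → NP VP, every NP-prefix leaves a non-VP remainder: after 'he' the remainder is not a VP; after 'he who said' the remainder is not a VP; after 'he who said that observed' the remainder is not a VP.

Ungrammatical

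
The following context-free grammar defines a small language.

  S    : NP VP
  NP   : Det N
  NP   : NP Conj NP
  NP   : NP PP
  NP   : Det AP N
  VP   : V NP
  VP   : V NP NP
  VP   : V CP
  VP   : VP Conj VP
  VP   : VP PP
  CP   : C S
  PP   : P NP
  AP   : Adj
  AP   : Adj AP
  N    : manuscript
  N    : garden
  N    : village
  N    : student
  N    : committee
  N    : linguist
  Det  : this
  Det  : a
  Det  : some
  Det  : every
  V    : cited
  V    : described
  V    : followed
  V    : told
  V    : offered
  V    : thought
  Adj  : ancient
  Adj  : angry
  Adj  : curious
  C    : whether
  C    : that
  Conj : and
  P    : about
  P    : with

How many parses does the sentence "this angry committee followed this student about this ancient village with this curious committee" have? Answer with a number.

Two of the 5 distinct bracketings:
[S [NP [Det this] [AP [Adj angry]] [N committee]] [VP [V followed] [NP [NP [Det this] [N student]] [PP [P about] [NP [NP [Det this] [AP [Adj ancient]] [N village]] [PP [P with] [NP [Det this] [AP [Adj curious]] [N committee]]]]]]]]
[S [NP [Det this] [AP [Adj angry]] [N committee]] [VP [V followed] [NP [NP [NP [Det this] [N student]] [PP [P about] [NP [Det this] [AP [Adj ancient]] [N village]]]] [PP [P with] [NP [Det this] [AP [Adj curious]] [N committee]]]]]]
The trees differ in how a recursive rule is bracketed over the same span.

5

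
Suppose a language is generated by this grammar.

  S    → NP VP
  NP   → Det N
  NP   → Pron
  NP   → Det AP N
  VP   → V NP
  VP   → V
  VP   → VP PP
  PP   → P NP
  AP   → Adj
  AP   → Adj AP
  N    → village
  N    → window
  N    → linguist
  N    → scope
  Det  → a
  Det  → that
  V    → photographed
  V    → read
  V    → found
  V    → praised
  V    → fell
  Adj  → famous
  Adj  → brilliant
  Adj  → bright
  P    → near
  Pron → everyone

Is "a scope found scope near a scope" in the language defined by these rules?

Ungrammatical

A V word can never sit immediately before an N word in any string this grammar generates, so the substring 'found scope' rules out a derivation.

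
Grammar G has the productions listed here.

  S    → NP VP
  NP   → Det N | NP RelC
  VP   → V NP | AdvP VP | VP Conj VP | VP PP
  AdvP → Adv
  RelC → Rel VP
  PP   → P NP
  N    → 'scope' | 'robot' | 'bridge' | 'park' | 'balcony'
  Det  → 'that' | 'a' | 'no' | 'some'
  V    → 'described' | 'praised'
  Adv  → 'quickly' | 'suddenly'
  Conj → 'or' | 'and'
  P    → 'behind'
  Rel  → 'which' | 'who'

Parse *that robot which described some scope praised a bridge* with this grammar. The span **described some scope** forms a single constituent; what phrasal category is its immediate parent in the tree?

S
  NP
    NP
      Det: that
      N: robot
    RelC
      Rel: which
      VP
        V: described
        NP
          Det: some
          N: scope
  VP
    V: praised
    NP
      Det: a
      N: bridge
The span 'described some scope' is the VP node built by VP → V NP.
Its mother is the RelC built by RelC → Rel VP.

RelC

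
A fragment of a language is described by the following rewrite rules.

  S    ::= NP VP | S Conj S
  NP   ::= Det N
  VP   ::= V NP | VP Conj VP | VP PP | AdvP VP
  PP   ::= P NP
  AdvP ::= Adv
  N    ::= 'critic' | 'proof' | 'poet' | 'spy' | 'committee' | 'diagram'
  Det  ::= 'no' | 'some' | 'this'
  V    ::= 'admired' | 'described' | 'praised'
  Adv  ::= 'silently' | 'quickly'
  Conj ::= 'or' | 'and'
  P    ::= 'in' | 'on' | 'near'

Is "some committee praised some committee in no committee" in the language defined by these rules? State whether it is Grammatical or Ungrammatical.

[S [NP [Det some] [N committee]] [VP [VP [V praised] [NP [Det some] [N committee]]] [PP [P in] [NP [Det no] [N committee]]]]]
Each bracket corresponds to one application of a listed rule, so the string is derivable from S.

Grammatical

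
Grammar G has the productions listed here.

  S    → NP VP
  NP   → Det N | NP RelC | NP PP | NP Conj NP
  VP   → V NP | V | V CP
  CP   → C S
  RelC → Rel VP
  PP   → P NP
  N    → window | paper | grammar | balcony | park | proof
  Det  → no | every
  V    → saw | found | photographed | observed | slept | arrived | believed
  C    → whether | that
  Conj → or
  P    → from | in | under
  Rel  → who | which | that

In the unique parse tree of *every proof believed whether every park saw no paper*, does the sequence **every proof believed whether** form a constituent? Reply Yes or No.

[S [NP [Det every] [N proof]] [VP [V believed] [CP [C whether] [S [NP [Det every] [N park]] [VP [V saw] [NP [Det no] [N paper]]]]]]]
The smallest constituent containing 'every proof believed whether' is the S spanning 'every proof believed whether every park saw no paper'; no single node in the tree dominates exactly the given words.

No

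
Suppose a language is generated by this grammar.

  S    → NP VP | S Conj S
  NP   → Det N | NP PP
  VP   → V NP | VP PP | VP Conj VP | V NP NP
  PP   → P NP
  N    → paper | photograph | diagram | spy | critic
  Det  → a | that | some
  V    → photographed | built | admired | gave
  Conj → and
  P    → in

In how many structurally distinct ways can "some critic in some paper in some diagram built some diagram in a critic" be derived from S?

4

Two of the 4 distinct bracketings:
[S [NP [NP [Det some] [N critic]] [PP [P in] [NP [NP [Det some] [N paper]] [PP [P in] [NP [Det some] [N diagram]]]]]] [VP [V built] [NP [NP [Det some] [N diagram]] [PP [P in] [NP [Det a] [N critic]]]]]]
[S [NP [NP [Det some] [N critic]] [PP [P in] [NP [NP [Det some] [N paper]] [PP [P in] [NP [Det some] [N diagram]]]]]] [VP [VP [V built] [NP [Det some] [N diagram]]] [PP [P in] [NP [Det a] [N critic]]]]]
The difference turns on whether VP → VP PP is used at the relevant span, versus an alternative expansion of VP.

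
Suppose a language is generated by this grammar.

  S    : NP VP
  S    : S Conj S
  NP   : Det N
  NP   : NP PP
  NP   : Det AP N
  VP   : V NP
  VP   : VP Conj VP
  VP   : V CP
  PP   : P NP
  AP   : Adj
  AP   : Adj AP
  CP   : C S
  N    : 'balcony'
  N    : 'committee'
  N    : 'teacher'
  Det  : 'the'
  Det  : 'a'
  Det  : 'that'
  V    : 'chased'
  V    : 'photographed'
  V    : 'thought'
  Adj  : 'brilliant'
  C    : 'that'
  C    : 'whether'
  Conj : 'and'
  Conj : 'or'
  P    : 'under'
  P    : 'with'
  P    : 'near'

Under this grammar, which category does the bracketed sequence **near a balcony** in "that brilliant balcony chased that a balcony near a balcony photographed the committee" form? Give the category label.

[S [NP [Det that] [AP [Adj brilliant]] [N balcony]] [VP [V chased] [CP [C that] [S [NP [NP [Det a] [N balcony]] [PP [P near] [NP [Det a] [N balcony]]]] [VP [V photographed] [NP [Det the] [N committee]]]]]]]
The span 'near a balcony' is the PP node built by PP → P NP.

PP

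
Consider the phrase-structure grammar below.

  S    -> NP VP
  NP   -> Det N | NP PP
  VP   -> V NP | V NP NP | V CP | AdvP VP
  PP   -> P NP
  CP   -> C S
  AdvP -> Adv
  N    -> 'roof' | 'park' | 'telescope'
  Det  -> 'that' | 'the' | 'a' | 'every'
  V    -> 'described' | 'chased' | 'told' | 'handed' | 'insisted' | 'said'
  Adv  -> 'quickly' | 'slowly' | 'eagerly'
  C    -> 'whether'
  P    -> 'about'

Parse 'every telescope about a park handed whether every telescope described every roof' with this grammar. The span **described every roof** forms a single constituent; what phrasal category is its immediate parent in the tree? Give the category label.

[S [NP [NP [Det every] [N telescope]] [PP [P about] [NP [Det a] [N park]]]] [VP [V handed] [CP [C whether] [S [NP [Det every] [N telescope]] [VP [V described] [NP [Det every] [N roof]]]]]]]
The span 'described every roof' is the VP node built by VP → V NP.
Its mother is the S built by S → NP VP.

S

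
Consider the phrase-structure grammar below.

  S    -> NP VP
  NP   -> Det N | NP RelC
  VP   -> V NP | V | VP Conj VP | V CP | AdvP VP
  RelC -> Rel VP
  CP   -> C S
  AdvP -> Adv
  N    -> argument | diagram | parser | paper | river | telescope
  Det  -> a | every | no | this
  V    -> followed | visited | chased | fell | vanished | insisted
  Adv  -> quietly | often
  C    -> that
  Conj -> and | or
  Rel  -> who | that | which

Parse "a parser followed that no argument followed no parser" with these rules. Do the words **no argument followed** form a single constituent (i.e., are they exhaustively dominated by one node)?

No

[S [NP [Det a] [N parser]] [VP [V followed] [CP [C that] [S [NP [Det no] [N argument]] [VP [V followed] [NP [Det no] [N parser]]]]]]]
The smallest constituent containing 'no argument followed' is the S spanning 'no argument followed no parser'; no single node in the tree dominates exactly the given words.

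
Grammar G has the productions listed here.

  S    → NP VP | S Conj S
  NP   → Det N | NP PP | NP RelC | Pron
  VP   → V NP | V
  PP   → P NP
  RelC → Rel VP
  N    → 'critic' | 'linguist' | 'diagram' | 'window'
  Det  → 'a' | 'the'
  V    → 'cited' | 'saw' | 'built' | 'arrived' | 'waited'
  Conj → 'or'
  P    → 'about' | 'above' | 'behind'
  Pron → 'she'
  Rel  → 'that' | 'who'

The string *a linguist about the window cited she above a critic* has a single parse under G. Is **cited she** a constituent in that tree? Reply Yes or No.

[S [NP [NP [Det a] [N linguist]] [PP [P about] [NP [Det the] [N window]]]] [VP [V cited] [NP [NP [Pron she]] [PP [P above] [NP [Det a] [N critic]]]]]]
The smallest constituent containing 'cited she' is the VP spanning 'cited she above a critic'; no single node in the tree dominates exactly the given words.

No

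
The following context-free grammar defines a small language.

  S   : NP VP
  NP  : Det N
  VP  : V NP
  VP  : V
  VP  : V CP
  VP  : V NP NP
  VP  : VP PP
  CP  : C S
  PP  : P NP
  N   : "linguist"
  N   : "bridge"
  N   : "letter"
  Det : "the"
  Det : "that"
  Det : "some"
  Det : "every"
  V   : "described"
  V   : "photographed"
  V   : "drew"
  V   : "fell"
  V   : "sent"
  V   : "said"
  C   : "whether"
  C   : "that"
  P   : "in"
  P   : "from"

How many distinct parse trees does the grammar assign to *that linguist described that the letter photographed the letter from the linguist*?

The two bracketings:
[S [NP [Det that] [N linguist]] [VP [V described] [CP [C that] [S [NP [Det the] [N letter]] [VP [VP [V photographed] [NP [Det the] [N letter]]] [PP [P from] [NP [Det the] [N linguist]]]]]]]]
[S [NP [Det that] [N linguist]] [VP [VP [V described] [CP [C that] [S [NP [Det the] [N letter]] [VP [V photographed] [NP [Det the] [N letter]]]]]] [PP [P from] [NP [Det the] [N linguist]]]]]
The trees differ in how a recursive rule is bracketed over the same span.

2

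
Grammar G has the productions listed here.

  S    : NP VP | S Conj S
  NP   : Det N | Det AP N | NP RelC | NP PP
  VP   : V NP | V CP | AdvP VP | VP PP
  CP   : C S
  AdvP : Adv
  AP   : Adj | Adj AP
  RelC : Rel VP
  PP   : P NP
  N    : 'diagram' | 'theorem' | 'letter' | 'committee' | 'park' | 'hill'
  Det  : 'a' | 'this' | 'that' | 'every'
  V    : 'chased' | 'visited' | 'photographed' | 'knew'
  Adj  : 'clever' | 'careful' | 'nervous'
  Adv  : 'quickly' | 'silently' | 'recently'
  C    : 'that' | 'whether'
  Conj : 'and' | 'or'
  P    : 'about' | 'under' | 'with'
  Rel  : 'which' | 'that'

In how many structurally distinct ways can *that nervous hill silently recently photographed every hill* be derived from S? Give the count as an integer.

1

[S [NP [Det that] [AP [Adj nervous]] [N hill]] [VP [AdvP [Adv silently]] [VP [AdvP [Adv recently]] [VP [V photographed] [NP [Det every] [N hill]]]]]]
No rule offers an alternative attachment or grouping for any span, so this is the only derivation.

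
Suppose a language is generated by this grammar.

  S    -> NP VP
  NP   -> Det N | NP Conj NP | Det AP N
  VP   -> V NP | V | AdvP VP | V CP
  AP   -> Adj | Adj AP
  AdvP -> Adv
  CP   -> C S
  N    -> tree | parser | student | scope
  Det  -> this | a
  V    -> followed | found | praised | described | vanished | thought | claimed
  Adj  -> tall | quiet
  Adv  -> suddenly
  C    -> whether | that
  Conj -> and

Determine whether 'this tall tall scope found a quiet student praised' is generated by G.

Ungrammatical

For S → NP VP, the only prefix that parses as NP is 'this tall tall scope', but the remainder 'found a quiet student praised' is not a VP under these rules.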